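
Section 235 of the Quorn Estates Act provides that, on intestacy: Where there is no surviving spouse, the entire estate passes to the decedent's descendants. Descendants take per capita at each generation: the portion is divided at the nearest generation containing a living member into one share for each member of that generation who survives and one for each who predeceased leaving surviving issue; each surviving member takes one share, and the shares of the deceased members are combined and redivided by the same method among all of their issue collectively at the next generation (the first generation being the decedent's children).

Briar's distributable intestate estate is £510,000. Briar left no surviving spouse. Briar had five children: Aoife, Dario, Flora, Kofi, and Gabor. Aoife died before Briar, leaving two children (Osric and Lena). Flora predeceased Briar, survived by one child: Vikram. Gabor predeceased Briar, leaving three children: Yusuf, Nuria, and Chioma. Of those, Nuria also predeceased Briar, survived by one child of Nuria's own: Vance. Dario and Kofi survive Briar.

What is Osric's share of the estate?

The entire £510,000 passes to the descendants.
That amount (£510,000) is divided at the children's generation into 5 shares of £102,000. Dario and Kofi each take £102,000. The 3 shares of the deceased (Aoife, Flora, and Gabor) are combined into a pool of £306,000.
That pool (£306,000) is divided at the grandchildren's generation into 6 shares of £51,000. Osric, Lena, Vikram, Yusuf, and Chioma each take £51,000. The remaining share for the deceased Nuria (£51,000) is carried to the next generation.
That pool (£51,000) passes entirely to Vance, the sole taker at the great-grandchildren's generation.

Osric receives £51,000.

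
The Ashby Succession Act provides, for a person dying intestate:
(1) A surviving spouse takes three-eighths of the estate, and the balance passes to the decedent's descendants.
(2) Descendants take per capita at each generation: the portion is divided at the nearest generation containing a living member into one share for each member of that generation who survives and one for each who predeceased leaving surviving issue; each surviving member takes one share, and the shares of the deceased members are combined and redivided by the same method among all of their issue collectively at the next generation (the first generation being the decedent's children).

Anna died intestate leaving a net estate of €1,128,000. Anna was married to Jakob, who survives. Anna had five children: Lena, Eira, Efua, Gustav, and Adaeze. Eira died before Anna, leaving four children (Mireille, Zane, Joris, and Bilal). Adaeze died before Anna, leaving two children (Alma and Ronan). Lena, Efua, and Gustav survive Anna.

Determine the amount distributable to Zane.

Jakob takes three-eighths of €1,128,000 = €423,000. The remaining €705,000 passes to the descendants.
The descendants' portion (€705,000) is divided at the children's generation into 5 shares of €141,000. Lena, Efua, and Gustav each take €141,000. The 2 shares of the deceased (Eira and Adaeze) are combined into a pool of €282,000.
That pool (€282,000) is divided at the grandchildren's generation equally among Mireille, Zane, Joris, Bilal, Alma, and Ronan: €47,000 each.

Zane receives €47,000.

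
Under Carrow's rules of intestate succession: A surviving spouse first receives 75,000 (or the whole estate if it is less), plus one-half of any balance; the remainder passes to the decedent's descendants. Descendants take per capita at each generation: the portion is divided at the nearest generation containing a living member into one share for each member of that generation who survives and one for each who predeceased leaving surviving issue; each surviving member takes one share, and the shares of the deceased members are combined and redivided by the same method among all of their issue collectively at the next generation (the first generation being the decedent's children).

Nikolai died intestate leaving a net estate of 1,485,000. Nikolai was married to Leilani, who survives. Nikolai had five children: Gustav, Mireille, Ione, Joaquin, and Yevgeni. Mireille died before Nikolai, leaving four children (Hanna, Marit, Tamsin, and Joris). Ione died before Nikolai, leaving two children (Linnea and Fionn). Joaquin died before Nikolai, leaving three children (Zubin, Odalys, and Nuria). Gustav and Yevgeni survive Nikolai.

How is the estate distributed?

Leilani first takes 75,000, leaving a balance of 1,410,000. Leilani then takes one-half of the balance (705,000), for a total of 780,000. The remaining 705,000 passes to the descendants.
The descendants' portion (705,000) is divided at the children's generation into 5 shares of 141,000. Gustav and Yevgeni each take 141,000. The 3 shares of the deceased (Mireille, Ione, and Joaquin) are combined into a pool of 423,000.
That pool (423,000) is divided at the grandchildren's generation equally among Hanna, Marit, Tamsin, Joris, Linnea, Fionn, Zubin, Odalys, and Nuria: 47,000 each.

Leilani: 780,000; Gustav: 141,000; Hanna: 47,000; Marit: 47,000; Tamsin: 47,000; Joris: 47,000; Linnea: 47,000; Fionn: 47,000; Zubin: 47,000; Odalys: 47,000; Nuria: 47,000; Yevgeni: 141,000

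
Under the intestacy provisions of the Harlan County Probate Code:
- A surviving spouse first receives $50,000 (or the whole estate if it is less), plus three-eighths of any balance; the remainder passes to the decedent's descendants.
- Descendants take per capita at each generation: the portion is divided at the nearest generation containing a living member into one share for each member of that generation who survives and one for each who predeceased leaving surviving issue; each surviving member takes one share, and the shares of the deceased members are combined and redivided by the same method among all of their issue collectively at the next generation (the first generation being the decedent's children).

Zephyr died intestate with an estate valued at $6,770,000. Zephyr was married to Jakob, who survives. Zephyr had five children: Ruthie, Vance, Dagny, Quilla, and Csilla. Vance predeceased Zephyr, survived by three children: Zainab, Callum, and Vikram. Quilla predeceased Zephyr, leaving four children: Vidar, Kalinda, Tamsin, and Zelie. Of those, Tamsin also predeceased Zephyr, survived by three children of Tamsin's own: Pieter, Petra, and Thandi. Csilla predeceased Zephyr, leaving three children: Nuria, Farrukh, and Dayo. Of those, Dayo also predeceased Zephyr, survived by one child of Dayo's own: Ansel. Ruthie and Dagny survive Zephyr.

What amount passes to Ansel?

Ansel receives $126,000.

Jakob first takes $50,000, leaving a balance of $6,720,000. Jakob then takes three-eighths of the balance ($2,520,000), for a total of $2,570,000. The remaining $4,200,000 passes to the descendants.
The descendants' portion ($4,200,000) is divided at the children's generation into 5 shares of $840,000. Ruthie and Dagny each take $840,000. The 3 shares of the deceased (Vance, Quilla, and Csilla) are combined into a pool of $2,520,000.
That pool ($2,520,000) is divided at the grandchildren's generation into 10 shares of $252,000. Zainab, Callum, Vikram, Vidar, Kalinda, Zelie, Nuria, and Farrukh each take $252,000. The 2 shares of the deceased (Tamsin and Dayo) are combined into a pool of $504,000.
That pool ($504,000) is divided at the great-grandchildren's generation equally among Pieter, Petra, Thandi, and Ansel: $126,000 each.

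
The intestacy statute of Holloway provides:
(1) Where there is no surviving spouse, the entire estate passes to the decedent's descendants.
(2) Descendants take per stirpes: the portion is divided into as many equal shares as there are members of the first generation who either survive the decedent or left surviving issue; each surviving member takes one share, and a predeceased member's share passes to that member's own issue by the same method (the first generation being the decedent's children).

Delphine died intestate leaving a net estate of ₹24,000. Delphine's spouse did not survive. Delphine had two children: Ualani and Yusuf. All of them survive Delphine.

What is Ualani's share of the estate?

The entire ₹24,000 passes to the descendants.
That amount (₹24,000) is divided into 2 shares of ₹12,000: Ualani and Yusuf each take ₹12,000.

Ualani receives ₹12,000.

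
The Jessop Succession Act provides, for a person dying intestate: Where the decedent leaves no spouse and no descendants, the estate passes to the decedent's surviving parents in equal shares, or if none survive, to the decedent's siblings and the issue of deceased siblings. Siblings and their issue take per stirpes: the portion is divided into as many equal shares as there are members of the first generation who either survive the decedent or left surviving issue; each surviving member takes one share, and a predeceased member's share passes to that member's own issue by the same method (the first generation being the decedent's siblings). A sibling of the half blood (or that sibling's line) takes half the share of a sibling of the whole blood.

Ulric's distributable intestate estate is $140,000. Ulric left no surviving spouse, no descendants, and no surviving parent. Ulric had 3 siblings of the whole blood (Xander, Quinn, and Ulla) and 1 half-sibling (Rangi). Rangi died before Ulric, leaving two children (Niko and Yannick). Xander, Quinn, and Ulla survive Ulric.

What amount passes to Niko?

The entire $140,000 passes to the siblings and their issue.
Counting each half-blood sibling's line as half a unit, there are 7/2 units in $140,000, so one unit is $40,000. Whole-blood lines (Xander, Quinn, and Ulla) take $40,000 each; half-blood lines (Rangi) take $20,000 each.
Rangi's share ($20,000) is divided into 2 shares of $10,000: Niko and Yannick each take $10,000.

Niko receives $10,000.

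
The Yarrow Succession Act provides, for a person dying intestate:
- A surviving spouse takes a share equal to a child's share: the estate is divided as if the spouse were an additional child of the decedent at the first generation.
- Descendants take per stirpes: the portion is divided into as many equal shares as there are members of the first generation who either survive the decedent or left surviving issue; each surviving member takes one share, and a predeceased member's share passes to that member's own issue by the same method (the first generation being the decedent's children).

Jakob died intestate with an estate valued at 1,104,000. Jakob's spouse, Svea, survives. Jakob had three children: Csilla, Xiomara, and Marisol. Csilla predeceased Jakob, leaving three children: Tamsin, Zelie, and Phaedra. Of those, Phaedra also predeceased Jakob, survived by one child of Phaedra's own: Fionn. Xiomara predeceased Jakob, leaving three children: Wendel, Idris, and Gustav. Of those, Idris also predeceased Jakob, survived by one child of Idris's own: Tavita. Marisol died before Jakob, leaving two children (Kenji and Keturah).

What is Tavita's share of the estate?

The spouse counts as an additional share at the children's level, so there are 4 primary shares of 276,000. Svea takes one such share (276,000).
The children's combined portion (828,000) is divided into 3 shares of 276,000: Csilla's 276,000 share passes to Csilla's issue; Xiomara's 276,000 share passes to Xiomara's issue; Marisol's 276,000 share passes to Marisol's issue.
Csilla's share (276,000) is divided into 3 shares of 92,000: Tamsin and Zelie each take 92,000; Phaedra's 92,000 share passes to Phaedra's issue.
Phaedra's share (92,000) passes entirely to Fionn.
Xiomara's share (276,000) is divided into 3 shares of 92,000: Wendel and Gustav each take 92,000; Idris's 92,000 share passes to Idris's issue.
Idris's share (92,000) passes entirely to Tavita.
Marisol's share (276,000) is divided into 2 shares of 138,000: Kenji and Keturah each take 138,000.

Tavita receives 92,000.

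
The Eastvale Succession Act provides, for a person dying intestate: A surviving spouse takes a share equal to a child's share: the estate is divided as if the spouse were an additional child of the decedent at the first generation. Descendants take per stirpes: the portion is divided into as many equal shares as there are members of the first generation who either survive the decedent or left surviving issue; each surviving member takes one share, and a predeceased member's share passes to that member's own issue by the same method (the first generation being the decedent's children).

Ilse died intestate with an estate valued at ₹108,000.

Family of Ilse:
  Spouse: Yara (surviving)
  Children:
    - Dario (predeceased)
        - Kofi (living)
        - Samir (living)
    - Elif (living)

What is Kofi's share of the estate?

The spouse counts as an additional share at the children's level, so there are 3 primary shares of ₹36,000. Yara takes one such share (₹36,000).
The children's combined portion (₹72,000) is divided into 2 shares of ₹36,000: Elif takes ₹36,000; Dario's ₹36,000 share passes to Dario's issue.
Dario's share (₹36,000) is divided into 2 shares of ₹18,000: Kofi and Samir each take ₹18,000.

Kofi receives ₹18,000.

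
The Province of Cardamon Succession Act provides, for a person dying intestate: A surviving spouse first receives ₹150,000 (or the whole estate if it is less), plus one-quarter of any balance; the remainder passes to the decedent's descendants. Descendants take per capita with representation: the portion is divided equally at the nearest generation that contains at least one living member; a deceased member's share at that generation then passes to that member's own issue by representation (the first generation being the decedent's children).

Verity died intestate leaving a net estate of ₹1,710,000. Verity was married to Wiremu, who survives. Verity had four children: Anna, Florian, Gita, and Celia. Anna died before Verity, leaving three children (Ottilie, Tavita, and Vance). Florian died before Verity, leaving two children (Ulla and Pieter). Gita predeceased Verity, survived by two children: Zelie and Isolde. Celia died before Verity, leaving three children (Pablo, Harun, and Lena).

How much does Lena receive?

Lena receives ₹117,000.

Wiremu first takes ₹150,000, leaving a balance of ₹1,560,000. Wiremu then takes one-quarter of the balance (₹390,000), for a total of ₹540,000. The remaining ₹1,170,000 passes to the descendants.
No child survives, so the initial division is made at the grandchildren's generation.
The descendants' portion (₹1,170,000) is divided into 10 shares of ₹117,000: Ottilie, Tavita, Vance, Ulla, Pieter, Zelie, Isolde, Pablo, Harun, and Lena each take ₹117,000.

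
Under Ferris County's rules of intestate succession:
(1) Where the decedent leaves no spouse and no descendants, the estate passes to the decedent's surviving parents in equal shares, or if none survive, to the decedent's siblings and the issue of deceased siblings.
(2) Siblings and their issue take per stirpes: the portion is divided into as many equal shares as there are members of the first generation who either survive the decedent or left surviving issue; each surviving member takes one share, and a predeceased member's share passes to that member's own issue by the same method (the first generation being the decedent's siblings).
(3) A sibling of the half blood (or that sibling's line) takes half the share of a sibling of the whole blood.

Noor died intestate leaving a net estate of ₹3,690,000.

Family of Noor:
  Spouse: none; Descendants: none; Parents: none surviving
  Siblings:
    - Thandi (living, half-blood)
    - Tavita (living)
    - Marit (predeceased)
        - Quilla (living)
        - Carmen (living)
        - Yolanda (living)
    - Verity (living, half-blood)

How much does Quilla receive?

Quilla receives ₹410,000.

The entire ₹3,690,000 passes to the siblings and their issue.
Counting each half-blood sibling's line as half a unit, there are 3 units in ₹3,690,000, so one unit is ₹1,230,000. Whole-blood lines (Tavita and Marit) take ₹1,230,000 each; half-blood lines (Thandi and Verity) take ₹615,000 each.
Marit's share (₹1,230,000) is divided into 3 shares of ₹410,000: Quilla, Carmen, and Yolanda each take ₹410,000.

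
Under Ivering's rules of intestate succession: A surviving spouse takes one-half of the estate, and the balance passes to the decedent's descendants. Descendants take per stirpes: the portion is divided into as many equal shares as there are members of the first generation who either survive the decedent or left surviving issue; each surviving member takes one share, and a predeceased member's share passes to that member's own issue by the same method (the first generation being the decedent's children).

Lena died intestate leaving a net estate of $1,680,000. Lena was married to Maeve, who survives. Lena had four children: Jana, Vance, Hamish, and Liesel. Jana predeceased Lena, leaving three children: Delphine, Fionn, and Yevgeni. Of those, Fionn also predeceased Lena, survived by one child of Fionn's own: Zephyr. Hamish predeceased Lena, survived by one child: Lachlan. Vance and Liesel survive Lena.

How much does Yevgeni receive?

Maeve takes one-half of $1,680,000 = $840,000. The remaining $840,000 passes to the descendants.
The descendants' portion ($840,000) is divided into 4 shares of $210,000: Vance and Liesel each take $210,000; Jana's $210,000 share passes to Jana's issue; Hamish's $210,000 share passes to Hamish's issue.
Jana's share ($210,000) is divided into 3 shares of $70,000: Delphine and Yevgeni each take $70,000; Fionn's $70,000 share passes to Fionn's issue.
Fionn's share ($70,000) passes entirely to Zephyr.
Hamish's share ($210,000) passes entirely to Lachlan.

Yevgeni receives $70,000.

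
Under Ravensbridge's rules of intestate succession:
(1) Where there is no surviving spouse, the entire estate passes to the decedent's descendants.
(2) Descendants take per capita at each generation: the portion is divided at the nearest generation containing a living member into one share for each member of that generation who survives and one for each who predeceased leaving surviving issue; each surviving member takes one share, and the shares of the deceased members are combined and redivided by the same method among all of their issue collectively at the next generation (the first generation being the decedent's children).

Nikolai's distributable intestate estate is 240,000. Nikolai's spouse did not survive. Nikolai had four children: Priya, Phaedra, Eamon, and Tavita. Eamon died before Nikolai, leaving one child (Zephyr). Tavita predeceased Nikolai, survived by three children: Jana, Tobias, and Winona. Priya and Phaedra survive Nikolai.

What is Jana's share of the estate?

Jana receives 30,000.

The entire 240,000 passes to the descendants.
That amount (240,000) is divided at the children's generation into 4 shares of 60,000. Priya and Phaedra each take 60,000. The 2 shares of the deceased (Eamon and Tavita) are combined into a pool of 120,000.
That pool (120,000) is divided at the grandchildren's generation equally among Zephyr, Jana, Tobias, and Winona: 30,000 each.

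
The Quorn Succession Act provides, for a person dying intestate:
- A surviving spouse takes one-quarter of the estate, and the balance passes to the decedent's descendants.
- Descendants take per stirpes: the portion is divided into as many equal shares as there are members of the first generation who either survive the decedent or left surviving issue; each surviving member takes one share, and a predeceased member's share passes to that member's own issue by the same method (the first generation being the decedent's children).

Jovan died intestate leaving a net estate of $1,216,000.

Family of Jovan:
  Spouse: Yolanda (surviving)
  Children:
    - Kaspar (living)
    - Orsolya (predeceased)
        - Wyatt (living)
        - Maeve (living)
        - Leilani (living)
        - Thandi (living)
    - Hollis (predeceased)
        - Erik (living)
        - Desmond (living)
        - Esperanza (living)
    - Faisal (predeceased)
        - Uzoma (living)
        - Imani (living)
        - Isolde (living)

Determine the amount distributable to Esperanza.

Esperanza receives $76,000.

Yolanda takes one-quarter of $1,216,000 = $304,000. The remaining $912,000 passes to the descendants.
The descendants' portion ($912,000) is divided into 4 shares of $228,000: Kaspar takes $228,000; Orsolya's $228,000 share passes to Orsolya's issue; Hollis's $228,000 share passes to Hollis's issue; Faisal's $228,000 share passes to Faisal's issue.
Orsolya's share ($228,000) is divided into 4 shares of $57,000: Wyatt, Maeve, Leilani, and Thandi each take $57,000.
Hollis's share ($228,000) is divided into 3 shares of $76,000: Erik, Desmond, and Esperanza each take $76,000.
Faisal's share ($228,000) is divided into 3 shares of $76,000: Uzoma, Imani, and Isolde each take $76,000.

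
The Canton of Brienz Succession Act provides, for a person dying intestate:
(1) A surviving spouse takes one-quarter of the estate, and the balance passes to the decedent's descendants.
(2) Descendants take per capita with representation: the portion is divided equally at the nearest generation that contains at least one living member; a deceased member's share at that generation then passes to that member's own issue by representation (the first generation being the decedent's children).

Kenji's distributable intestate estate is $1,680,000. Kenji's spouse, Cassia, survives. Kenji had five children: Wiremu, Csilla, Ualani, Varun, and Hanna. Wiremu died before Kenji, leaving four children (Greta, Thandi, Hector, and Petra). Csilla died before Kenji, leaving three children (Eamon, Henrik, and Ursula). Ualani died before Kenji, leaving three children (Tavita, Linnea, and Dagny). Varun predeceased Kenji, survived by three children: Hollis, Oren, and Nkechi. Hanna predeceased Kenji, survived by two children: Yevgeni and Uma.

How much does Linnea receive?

Linnea receives $84,000.

Cassia takes one-quarter of $1,680,000 = $420,000. The remaining $1,260,000 passes to the descendants.
No child survives, so the initial division is made at the grandchildren's generation.
The descendants' portion ($1,260,000) is divided into 15 shares of $84,000: Greta, Thandi, Hector, Petra, Eamon, Henrik, Ursula, Tavita, Linnea, Dagny, Hollis, Oren, Nkechi, Yevgeni, and Uma each take $84,000.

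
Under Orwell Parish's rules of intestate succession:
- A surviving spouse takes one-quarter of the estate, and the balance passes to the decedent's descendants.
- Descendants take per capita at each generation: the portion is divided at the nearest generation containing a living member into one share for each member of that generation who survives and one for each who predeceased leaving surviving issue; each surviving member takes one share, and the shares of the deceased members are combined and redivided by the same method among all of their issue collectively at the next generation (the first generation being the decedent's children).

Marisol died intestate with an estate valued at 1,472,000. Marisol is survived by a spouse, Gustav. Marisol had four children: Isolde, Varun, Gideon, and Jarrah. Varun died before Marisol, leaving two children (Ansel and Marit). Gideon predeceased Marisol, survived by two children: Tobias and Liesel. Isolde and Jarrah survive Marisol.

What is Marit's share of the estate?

Gustav takes one-quarter of 1,472,000 = 368,000. The remaining 1,104,000 passes to the descendants.
The descendants' portion (1,104,000) is divided at the children's generation into 4 shares of 276,000. Isolde and Jarrah each take 276,000. The 2 shares of the deceased (Varun and Gideon) are combined into a pool of 552,000.
That pool (552,000) is divided at the grandchildren's generation equally among Ansel, Marit, Tobias, and Liesel: 138,000 each.

Marit receives 138,000.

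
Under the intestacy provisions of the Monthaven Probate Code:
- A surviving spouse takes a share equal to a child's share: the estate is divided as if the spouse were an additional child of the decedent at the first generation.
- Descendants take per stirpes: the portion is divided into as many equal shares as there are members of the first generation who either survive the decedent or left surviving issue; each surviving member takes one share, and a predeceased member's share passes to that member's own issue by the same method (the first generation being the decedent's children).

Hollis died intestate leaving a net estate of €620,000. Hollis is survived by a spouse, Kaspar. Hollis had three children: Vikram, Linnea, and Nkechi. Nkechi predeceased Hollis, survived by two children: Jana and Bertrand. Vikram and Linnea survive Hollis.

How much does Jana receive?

Jana receives €77,500.

The spouse counts as an additional share at the children's level, so there are 4 primary shares of €155,000. Kaspar takes one such share (€155,000).
The children's combined portion (€465,000) is divided into 3 shares of €155,000: Vikram and Linnea each take €155,000; Nkechi's €155,000 share passes to Nkechi's issue.
Nkechi's share (€155,000) is divided into 2 shares of €77,500: Jana and Bertrand each take €77,500.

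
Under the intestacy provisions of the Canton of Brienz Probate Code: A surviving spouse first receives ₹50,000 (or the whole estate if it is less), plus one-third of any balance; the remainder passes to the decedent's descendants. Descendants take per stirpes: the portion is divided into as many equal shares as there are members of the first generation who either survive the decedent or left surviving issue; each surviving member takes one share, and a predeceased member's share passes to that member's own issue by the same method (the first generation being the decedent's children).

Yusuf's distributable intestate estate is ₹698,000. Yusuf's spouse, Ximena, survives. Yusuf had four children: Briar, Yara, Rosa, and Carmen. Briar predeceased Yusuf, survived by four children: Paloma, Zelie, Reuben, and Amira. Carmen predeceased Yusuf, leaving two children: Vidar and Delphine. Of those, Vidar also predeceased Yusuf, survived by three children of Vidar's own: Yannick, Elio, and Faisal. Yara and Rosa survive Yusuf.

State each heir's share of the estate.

Ximena first takes ₹50,000, leaving a balance of ₹648,000. Ximena then takes one-third of the balance (₹216,000), for a total of ₹266,000. The remaining ₹432,000 passes to the descendants.
The descendants' portion (₹432,000) is divided into 4 shares of ₹108,000: Yara and Rosa each take ₹108,000; Briar's ₹108,000 share passes to Briar's issue; Carmen's ₹108,000 share passes to Carmen's issue.
Briar's share (₹108,000) is divided into 4 shares of ₹27,000: Paloma, Zelie, Reuben, and Amira each take ₹27,000.
Carmen's share (₹108,000) is divided into 2 shares of ₹54,000: Delphine takes ₹54,000; Vidar's ₹54,000 share passes to Vidar's issue.
Vidar's share (₹54,000) is divided into 3 shares of ₹18,000: Yannick, Elio, and Faisal each take ₹18,000.

Ximena: ₹266,000; Paloma: ₹27,000; Zelie: ₹27,000; Reuben: ₹27,000; Amira: ₹27,000; Yara: ₹108,000; Rosa: ₹108,000; Yannick: ₹18,000; Elio: ₹18,000; Faisal: ₹18,000; Delphine: ₹54,000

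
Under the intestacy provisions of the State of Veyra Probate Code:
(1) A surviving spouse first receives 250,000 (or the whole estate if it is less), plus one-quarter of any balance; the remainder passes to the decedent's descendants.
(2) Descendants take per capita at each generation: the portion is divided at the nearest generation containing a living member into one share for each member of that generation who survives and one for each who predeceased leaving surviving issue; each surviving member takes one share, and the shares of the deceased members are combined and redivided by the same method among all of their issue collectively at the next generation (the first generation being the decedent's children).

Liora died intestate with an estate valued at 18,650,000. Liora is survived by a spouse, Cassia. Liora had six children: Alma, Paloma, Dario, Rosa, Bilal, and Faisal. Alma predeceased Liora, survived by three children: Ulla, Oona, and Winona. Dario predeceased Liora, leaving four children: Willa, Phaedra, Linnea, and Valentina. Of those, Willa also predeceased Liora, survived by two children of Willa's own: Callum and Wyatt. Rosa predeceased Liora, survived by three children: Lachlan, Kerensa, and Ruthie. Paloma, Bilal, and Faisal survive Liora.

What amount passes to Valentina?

Valentina receives 690,000.

Cassia first takes 250,000, leaving a balance of 18,400,000. Cassia then takes one-quarter of the balance (4,600,000), for a total of 4,850,000. The remaining 13,800,000 passes to the descendants.
The descendants' portion (13,800,000) is divided at the children's generation into 6 shares of 2,300,000. Paloma, Bilal, and Faisal each take 2,300,000. The 3 shares of the deceased (Alma, Dario, and Rosa) are combined into a pool of 6,900,000.
That pool (6,900,000) is divided at the grandchildren's generation into 10 shares of 690,000. Ulla, Oona, Winona, Phaedra, Linnea, Valentina, Lachlan, Kerensa, and Ruthie each take 690,000. The remaining share for the deceased Willa (690,000) is carried to the next generation.
That pool (690,000) is divided at the great-grandchildren's generation equally among Callum and Wyatt: 345,000 each.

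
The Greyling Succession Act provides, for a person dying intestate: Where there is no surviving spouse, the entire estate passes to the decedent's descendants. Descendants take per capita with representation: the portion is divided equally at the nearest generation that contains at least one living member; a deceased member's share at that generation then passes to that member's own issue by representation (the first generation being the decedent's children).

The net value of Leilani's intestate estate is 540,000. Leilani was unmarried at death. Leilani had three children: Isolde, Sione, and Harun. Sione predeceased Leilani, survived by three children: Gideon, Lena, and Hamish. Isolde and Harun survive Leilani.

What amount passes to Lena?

The entire 540,000 passes to the descendants.
That amount (540,000) is divided into 3 shares of 180,000: Isolde and Harun each take 180,000; Sione's 180,000 share passes to Sione's issue.
Sione's share (180,000) is divided into 3 shares of 60,000: Gideon, Lena, and Hamish each take 60,000.

Lena receives 60,000.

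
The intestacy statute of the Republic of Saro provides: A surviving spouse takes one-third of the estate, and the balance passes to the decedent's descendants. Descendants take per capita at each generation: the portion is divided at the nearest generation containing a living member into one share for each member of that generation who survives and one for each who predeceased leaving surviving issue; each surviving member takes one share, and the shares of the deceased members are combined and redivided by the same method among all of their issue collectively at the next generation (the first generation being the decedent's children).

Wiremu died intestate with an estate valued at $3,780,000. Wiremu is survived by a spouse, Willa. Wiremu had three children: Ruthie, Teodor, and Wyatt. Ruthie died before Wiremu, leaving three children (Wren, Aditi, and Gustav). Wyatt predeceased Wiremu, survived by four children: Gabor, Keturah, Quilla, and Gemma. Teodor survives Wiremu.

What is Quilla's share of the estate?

Quilla receives $240,000.

Willa takes one-third of $3,780,000 = $1,260,000. The remaining $2,520,000 passes to the descendants.
The descendants' portion ($2,520,000) is divided at the children's generation into 3 shares of $840,000. Teodor takes $840,000. The 2 shares of the deceased (Ruthie and Wyatt) are combined into a pool of $1,680,000.
That pool ($1,680,000) is divided at the grandchildren's generation equally among Wren, Aditi, Gustav, Gabor, Keturah, Quilla, and Gemma: $240,000 each.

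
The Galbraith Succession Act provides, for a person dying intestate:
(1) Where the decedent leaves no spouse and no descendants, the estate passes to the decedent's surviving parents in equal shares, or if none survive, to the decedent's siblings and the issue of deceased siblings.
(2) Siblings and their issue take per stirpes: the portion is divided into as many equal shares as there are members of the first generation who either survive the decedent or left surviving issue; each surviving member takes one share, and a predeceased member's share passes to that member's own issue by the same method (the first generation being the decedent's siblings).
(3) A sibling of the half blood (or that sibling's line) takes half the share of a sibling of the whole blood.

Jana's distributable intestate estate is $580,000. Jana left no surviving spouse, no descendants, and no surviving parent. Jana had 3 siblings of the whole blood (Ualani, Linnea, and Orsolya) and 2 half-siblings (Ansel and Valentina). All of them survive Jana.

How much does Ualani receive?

Ualani receives $145,000.

The entire $580,000 passes to the siblings and their issue.
Counting each half-blood sibling's line as half a unit, there are 4 units in $580,000, so one unit is $145,000. Whole-blood lines (Ualani, Linnea, and Orsolya) take $145,000 each; half-blood lines (Ansel and Valentina) take $72,500 each.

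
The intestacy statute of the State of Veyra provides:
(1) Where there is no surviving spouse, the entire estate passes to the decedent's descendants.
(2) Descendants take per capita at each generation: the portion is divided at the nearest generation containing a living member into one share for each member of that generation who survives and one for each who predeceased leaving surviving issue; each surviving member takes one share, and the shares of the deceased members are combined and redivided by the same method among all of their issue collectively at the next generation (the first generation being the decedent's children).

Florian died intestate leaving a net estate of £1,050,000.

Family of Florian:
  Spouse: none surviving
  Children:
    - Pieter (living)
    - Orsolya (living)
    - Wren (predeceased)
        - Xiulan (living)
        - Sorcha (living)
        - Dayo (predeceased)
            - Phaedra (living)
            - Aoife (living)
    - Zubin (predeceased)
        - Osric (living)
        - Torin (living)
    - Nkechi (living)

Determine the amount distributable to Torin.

The entire £1,050,000 passes to the descendants.
That amount (£1,050,000) is divided at the children's generation into 5 shares of £210,000. Pieter, Orsolya, and Nkechi each take £210,000. The 2 shares of the deceased (Wren and Zubin) are combined into a pool of £420,000.
That pool (£420,000) is divided at the grandchildren's generation into 5 shares of £84,000. Xiulan, Sorcha, Osric, and Torin each take £84,000. The remaining share for the deceased Dayo (£84,000) is carried to the next generation.
That pool (£84,000) is divided at the great-grandchildren's generation equally among Phaedra and Aoife: £42,000 each.

Torin receives £84,000.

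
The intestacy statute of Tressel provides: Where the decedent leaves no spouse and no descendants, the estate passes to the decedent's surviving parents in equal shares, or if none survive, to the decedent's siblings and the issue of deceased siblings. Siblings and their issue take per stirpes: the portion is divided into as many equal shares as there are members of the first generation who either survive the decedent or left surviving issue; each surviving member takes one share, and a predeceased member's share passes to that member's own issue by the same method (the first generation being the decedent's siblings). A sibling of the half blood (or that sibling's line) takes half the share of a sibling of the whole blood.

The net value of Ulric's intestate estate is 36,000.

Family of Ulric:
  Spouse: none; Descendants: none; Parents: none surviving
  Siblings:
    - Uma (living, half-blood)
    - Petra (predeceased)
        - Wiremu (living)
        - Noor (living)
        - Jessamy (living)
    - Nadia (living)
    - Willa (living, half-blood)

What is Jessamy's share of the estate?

Jessamy receives 4,000.

The entire 36,000 passes to the siblings and their issue.
Counting each half-blood sibling's line as half a unit, there are 3 units in 36,000, so one unit is 12,000. Whole-blood lines (Petra and Nadia) take 12,000 each; half-blood lines (Uma and Willa) take 6,000 each.
Petra's share (12,000) is divided into 3 shares of 4,000: Wiremu, Noor, and Jessamy each take 4,000.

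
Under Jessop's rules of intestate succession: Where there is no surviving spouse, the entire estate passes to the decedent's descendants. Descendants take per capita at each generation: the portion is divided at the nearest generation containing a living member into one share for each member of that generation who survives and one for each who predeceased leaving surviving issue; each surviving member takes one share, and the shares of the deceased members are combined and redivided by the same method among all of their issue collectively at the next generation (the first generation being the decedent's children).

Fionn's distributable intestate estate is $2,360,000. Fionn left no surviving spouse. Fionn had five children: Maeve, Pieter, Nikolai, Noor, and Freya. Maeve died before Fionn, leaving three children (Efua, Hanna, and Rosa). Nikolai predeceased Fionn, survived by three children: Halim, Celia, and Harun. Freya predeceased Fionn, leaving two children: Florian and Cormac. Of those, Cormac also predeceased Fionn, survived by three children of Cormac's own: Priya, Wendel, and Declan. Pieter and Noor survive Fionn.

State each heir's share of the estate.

The entire $2,360,000 passes to the descendants.
That amount ($2,360,000) is divided at the children's generation into 5 shares of $472,000. Pieter and Noor each take $472,000. The 3 shares of the deceased (Maeve, Nikolai, and Freya) are combined into a pool of $1,416,000.
That pool ($1,416,000) is divided at the grandchildren's generation into 8 shares of $177,000. Efua, Hanna, Rosa, Halim, Celia, Harun, and Florian each take $177,000. The remaining share for the deceased Cormac ($177,000) is carried to the next generation.
That pool ($177,000) is divided at the great-grandchildren's generation equally among Priya, Wendel, and Declan: $59,000 each.

Efua: $177,000; Hanna: $177,000; Rosa: $177,000; Pieter: $472,000; Halim: $177,000; Celia: $177,000; Harun: $177,000; Noor: $472,000; Florian: $177,000; Priya: $59,000; Wendel: $59,000; Declan: $59,000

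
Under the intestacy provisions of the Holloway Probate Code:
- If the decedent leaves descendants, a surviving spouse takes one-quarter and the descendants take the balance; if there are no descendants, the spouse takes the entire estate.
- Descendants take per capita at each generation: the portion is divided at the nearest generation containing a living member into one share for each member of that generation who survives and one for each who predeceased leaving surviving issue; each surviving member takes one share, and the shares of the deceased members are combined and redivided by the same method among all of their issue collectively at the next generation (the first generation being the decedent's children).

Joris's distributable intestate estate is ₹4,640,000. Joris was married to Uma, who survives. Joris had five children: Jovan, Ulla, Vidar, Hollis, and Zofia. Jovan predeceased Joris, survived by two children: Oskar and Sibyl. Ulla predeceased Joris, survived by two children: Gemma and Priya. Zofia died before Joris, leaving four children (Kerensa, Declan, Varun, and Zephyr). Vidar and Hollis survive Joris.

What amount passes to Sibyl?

Uma takes one-quarter of ₹4,640,000 = ₹1,160,000. The remaining ₹3,480,000 passes to the descendants.
The descendants' portion (₹3,480,000) is divided at the children's generation into 5 shares of ₹696,000. Vidar and Hollis each take ₹696,000. The 3 shares of the deceased (Jovan, Ulla, and Zofia) are combined into a pool of ₹2,088,000.
That pool (₹2,088,000) is divided at the grandchildren's generation equally among Oskar, Sibyl, Gemma, Priya, Kerensa, Declan, Varun, and Zephyr: ₹261,000 each.

Sibyl receives ₹261,000.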